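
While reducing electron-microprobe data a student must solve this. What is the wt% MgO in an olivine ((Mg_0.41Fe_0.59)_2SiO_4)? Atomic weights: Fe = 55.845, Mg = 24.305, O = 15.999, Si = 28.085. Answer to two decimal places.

18.58 wt%

Molar mass of (Mg_0.41Fe_0.59)_2SiO_4 = 0.82*24.305 + 1.18*55.845 + 1*28.085 + 4*15.999 = 177.908 g/mol.
Each formula unit contains 0.82 Mg, equivalent to 0.82/1 = 0.8200 mol MgO.
M(MgO) = 1×24.305 + 1×15.999 = 40.304 g/mol.
Mass of MgO per formula unit = 0.8200 × 40.304 = 33.049 g.
MgO wt% = 33.049 / 177.908 × 100 = 18.58%.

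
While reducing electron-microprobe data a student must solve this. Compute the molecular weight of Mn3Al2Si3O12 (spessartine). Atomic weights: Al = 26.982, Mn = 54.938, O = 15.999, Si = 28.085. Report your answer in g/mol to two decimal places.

The formula mass is the sum 3×54.938 + 2×26.982 + 3×28.085 + 12×15.999.

495.02 g/mol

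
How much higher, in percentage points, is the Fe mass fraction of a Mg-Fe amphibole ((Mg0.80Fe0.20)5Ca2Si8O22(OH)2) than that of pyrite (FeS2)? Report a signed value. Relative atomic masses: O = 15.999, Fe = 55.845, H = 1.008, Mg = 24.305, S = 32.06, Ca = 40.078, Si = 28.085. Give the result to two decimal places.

-39.93 percentage points

M((Mg0.80Fe0.20)5Ca2Si8O22(OH)2) = 843.893 g/mol, so wt% Fe = 55.845/843.893 × 100 = 6.62%.
M(FeS2) = 119.965 g/mol, so wt% Fe = 55.845/119.965 × 100 = 46.55%.
6.62 − 46.55 = -39.93 pp.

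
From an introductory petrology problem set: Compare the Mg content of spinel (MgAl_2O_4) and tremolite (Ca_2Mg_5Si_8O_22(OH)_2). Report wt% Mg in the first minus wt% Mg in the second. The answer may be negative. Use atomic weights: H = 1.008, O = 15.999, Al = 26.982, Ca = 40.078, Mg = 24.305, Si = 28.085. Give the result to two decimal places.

M(MgAl_2O_4) = 142.265 g/mol, so wt% Mg = 24.305/142.265 × 100 = 17.08%.
M(Ca_2Mg_5Si_8O_22(OH)_2) = 812.353 g/mol, so wt% Mg = 121.525/812.353 × 100 = 14.96%.
17.08 − 14.96 = 2.12 pp.

2.12 percentage points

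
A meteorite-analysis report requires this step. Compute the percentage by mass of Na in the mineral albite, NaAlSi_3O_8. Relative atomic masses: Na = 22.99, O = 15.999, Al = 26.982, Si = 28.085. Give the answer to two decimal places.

8.77 wt%

Formula mass = 1·22.99 + 1·26.982 + 3·28.085 + 8·15.999 = 262.219 g/mol, of which 22.990 g is Na.
So Na makes up 22.990/262.219 = 0.0877 of the mass, i.e. 8.77%.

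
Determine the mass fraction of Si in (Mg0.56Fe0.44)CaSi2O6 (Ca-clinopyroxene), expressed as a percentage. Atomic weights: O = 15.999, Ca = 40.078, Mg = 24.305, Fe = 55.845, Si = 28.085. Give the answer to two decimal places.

Formula mass = 0.56·24.305 + 0.44·55.845 + 1·40.078 + 2·28.085 + 6·15.999 = 230.425 g/mol, of which 56.170 g is Si.
So Si makes up 56.170/230.425 = 0.2438 of the mass, i.e. 24.38%.

24.38 weight percent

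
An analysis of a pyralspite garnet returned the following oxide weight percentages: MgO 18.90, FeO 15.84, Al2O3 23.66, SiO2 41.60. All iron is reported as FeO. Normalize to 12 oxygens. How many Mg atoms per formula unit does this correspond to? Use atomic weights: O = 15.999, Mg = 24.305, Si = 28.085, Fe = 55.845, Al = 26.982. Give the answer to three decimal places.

2.031 Mg apfu

MgO: 18.90/40.304 = 0.46894 mol → 0.46894 mol Mg, 0.46894 mol O.
FeO: 15.84/71.844 = 0.22048 mol → 0.22048 mol Fe, 0.22048 mol O.
Al2O3: 23.66/101.961 = 0.23205 mol → 0.46410 mol Al, 0.69615 mol O.
SiO2: 41.60/60.083 = 0.69238 mol → 0.69238 mol Si, 1.38476 mol O.
Total oxygen = 2.77033 mol. Normalization factor = 12/2.77033 = 4.33161.
Mg per 12 O = 0.46894 × 4.33161 = 2.031.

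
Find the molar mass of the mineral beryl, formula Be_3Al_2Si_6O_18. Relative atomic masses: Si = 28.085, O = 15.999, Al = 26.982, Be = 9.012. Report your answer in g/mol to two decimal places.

M = 3(9.012) + 2(26.982) + 6(28.085) + 18(15.999)

537.49 g/mol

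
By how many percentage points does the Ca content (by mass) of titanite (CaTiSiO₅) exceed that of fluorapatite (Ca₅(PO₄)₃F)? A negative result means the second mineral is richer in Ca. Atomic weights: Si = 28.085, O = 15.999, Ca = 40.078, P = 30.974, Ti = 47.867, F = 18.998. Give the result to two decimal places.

-19.29 percentage points

M(CaTiSiO₅) = 196.025 g/mol, so wt% Ca = 40.078/196.025 × 100 = 20.45%.
M(Ca₅(PO₄)₃F) = 504.298 g/mol, so wt% Ca = 200.390/504.298 × 100 = 39.74%.
20.45 − 39.74 = -19.29 pp.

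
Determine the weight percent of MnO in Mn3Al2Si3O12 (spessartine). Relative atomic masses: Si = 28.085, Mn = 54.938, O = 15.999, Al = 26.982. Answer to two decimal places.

42.99 wt%

M(Mn3Al2Si3O12) = 495.021 g/mol; M(MnO) = 70.937 g/mol.
Moles MnO per formula unit = 3 Mn ÷ 1 = 3.0000.
MnO fraction = (3.0000 × 70.937) / 495.021 = 212.811/495.021 = 0.4299.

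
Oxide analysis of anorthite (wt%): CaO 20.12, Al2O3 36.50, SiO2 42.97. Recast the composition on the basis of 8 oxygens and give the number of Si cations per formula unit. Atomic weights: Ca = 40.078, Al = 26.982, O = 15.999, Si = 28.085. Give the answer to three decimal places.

CaO (M=56.077): mol = 0.35879; Ca = 0.35879, O = 0.35879.
Al2O3 (M=101.961): mol = 0.35798; Al = 0.71596, O = 1.07394.
SiO2 (M=60.083): mol = 0.71518; Si = 0.71518, O = 1.43036.
ΣO = 2.86309; factor = 8/ΣO = 2.79418.
Si apfu = 0.71518 × 2.79418 = 1.998.

1.998 Si apfu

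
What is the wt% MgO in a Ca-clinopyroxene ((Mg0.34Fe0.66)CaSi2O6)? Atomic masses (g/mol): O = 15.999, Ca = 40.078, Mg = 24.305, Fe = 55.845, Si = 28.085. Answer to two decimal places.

5.77 wt%

Molar mass of (Mg0.34Fe0.66)CaSi2O6 = 0.34*24.305 + 0.66*55.845 + 1*40.078 + 2*28.085 + 6*15.999 = 237.363 g/mol.
Each formula unit contains 0.34 Mg, equivalent to 0.34/1 = 0.3400 mol MgO.
M(MgO) = 1×24.305 + 1×15.999 = 40.304 g/mol.
Mass of MgO per formula unit = 0.3400 × 40.304 = 13.703 g.
MgO wt% = 13.703 / 237.363 × 100 = 5.77%.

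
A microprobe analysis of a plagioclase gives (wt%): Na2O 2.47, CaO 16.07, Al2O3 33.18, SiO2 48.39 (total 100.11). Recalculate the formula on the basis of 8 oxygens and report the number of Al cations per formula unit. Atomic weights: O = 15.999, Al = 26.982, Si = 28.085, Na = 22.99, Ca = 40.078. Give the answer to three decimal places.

1.787 Al apfu

2.47 wt% Na2O ÷ 61.979 g/mol = 0.03985 mol, giving 0.07970 Na and 0.03985 O.
16.07 wt% CaO ÷ 56.077 g/mol = 0.28657 mol, giving 0.28657 Ca and 0.28657 O.
33.18 wt% Al2O3 ÷ 101.961 g/mol = 0.32542 mol, giving 0.65084 Al and 0.97626 O.
48.39 wt% SiO2 ÷ 60.083 g/mol = 0.80539 mol, giving 0.80539 Si and 1.61078 O.
Oxygen sums to 2.91346; scaling by 8/2.91346 = 2.74588 puts the formula on 8 O.
Al: 0.65084 × 2.74588 = 1.787 atoms per formula unit.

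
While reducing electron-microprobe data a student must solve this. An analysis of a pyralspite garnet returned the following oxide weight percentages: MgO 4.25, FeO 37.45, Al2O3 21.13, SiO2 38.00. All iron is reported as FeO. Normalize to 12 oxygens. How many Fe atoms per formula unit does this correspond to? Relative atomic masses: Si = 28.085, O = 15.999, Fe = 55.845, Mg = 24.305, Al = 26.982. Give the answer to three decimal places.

2.489 Fe apfu

MgO: 4.25/40.304 = 0.10545 mol → 0.10545 mol Mg, 0.10545 mol O.
FeO: 37.45/71.844 = 0.52127 mol → 0.52127 mol Fe, 0.52127 mol O.
Al2O3: 21.13/101.961 = 0.20724 mol → 0.41448 mol Al, 0.62172 mol O.
SiO2: 38.00/60.083 = 0.63246 mol → 0.63246 mol Si, 1.26492 mol O.
Total oxygen = 2.51336 mol. Normalization factor = 12/2.51336 = 4.77449.
Fe per 12 O = 0.52127 × 4.77449 = 2.489.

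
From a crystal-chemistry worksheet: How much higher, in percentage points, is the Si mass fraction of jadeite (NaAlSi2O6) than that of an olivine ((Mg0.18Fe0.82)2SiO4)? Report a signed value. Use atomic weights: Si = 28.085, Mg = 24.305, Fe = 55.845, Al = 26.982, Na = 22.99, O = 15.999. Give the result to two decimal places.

Si in NaAlSi2O6: molar mass 202.136 g/mol; 2×28.085 = 56.170 g → 27.79 wt%.
Si in (Mg0.18Fe0.82)2SiO4: molar mass 192.417 g/mol; 1×28.085 = 28.085 g → 14.60 wt%.
Difference = 27.79 − 14.60 = 13.19 percentage points.

13.19 percentage points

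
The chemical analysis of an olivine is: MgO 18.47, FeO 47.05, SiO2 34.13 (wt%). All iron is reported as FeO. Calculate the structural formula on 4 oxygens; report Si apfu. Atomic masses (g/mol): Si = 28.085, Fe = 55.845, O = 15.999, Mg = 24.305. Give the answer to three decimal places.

MgO (M=40.304): mol = 0.45827; Mg = 0.45827, O = 0.45827.
FeO (M=71.844): mol = 0.65489; Fe = 0.65489, O = 0.65489.
SiO2 (M=60.083): mol = 0.56805; Si = 0.56805, O = 1.13610.
ΣO = 2.24926; factor = 4/ΣO = 1.77836.
Si apfu = 0.56805 × 1.77836 = 1.010.

1.010 Si apfu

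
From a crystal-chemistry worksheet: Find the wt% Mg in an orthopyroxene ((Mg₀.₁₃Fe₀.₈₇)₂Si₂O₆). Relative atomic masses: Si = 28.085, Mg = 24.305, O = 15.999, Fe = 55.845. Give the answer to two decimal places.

Formula mass = 0.26×24.305 + 1.74×55.845 + 2×28.085 + 6×15.999 = 255.654 g/mol, of which 6.319 g is Mg.
So Mg makes up 6.319/255.654 = 0.0247 of the mass, i.e. 2.47%.

2.47 mass %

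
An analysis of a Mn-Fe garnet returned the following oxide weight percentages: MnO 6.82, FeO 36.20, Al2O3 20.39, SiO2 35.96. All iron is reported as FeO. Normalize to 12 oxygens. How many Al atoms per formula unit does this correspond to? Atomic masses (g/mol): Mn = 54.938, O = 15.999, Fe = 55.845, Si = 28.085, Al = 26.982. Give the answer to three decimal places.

2.002 Al apfu

MnO: 6.82/70.937 = 0.09614 mol → 0.09614 mol Mn, 0.09614 mol O.
FeO: 36.20/71.844 = 0.50387 mol → 0.50387 mol Fe, 0.50387 mol O.
Al2O3: 20.39/101.961 = 0.19998 mol → 0.39996 mol Al, 0.59994 mol O.
SiO2: 35.96/60.083 = 0.59851 mol → 0.59851 mol Si, 1.19702 mol O.
Total oxygen = 2.39697 mol. Normalization factor = 12/2.39697 = 5.00632.
Al per 12 O = 0.39996 × 5.00632 = 2.002.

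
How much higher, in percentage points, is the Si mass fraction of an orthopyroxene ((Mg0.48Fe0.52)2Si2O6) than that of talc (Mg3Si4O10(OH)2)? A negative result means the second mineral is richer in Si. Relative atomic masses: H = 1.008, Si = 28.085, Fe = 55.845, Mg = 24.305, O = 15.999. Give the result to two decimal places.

First mineral: 56.170 g Si in 233.576 g formula = 24.05 wt% Si.
Second mineral: 112.340 g Si in 379.259 g formula = 29.62 wt% Si.
24.05% − 29.62% gives a difference of -5.57 percentage points.

-5.57 percentage points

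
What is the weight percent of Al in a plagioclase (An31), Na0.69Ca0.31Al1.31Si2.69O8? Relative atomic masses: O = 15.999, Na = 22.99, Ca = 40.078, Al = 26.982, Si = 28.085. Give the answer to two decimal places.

Molar mass of Na0.69Ca0.31Al1.31Si2.69O8: 0.69·22.99 + 0.31·40.078 + 1.31·26.982 + 2.69·28.085 + 8·15.999 = 267.174 g/mol.
Mass of Al per formula unit: 1.31 × 26.982 = 35.346 g.
Weight fraction Al = 35.346 / 267.174 = 0.1323.

13.23 weight percent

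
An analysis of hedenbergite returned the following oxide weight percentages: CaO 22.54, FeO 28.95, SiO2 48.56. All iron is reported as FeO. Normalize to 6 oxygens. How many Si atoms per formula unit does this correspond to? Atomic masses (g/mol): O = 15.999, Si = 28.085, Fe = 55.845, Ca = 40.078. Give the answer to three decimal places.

2.003 Si apfu

CaO (M=56.077): mol = 0.40195; Ca = 0.40195, O = 0.40195.
FeO (M=71.844): mol = 0.40296; Fe = 0.40296, O = 0.40296.
SiO2 (M=60.083): mol = 0.80822; Si = 0.80822, O = 1.61644.
ΣO = 2.42135; factor = 6/ΣO = 2.47796.
Si apfu = 0.80822 × 2.47796 = 2.003.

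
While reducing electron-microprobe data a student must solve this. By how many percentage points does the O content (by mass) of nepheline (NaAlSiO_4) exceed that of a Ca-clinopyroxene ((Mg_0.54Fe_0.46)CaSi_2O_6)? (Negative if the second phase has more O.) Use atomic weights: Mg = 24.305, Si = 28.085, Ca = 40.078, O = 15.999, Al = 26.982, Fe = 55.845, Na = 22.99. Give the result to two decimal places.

3.50 percentage points

First mineral: 63.996 g O in 142.053 g formula = 45.05 wt% O.
Second mineral: 95.994 g O in 231.055 g formula = 41.55 wt% O.
45.05% − 41.55% gives a difference of 3.50 percentage points.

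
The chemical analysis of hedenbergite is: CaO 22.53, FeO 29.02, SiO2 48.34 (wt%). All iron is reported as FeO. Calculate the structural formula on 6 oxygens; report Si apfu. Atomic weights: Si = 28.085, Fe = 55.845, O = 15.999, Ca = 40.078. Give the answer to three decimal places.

CaO: 22.53/56.077 = 0.40177 mol → 0.40177 mol Ca, 0.40177 mol O.
FeO: 29.02/71.844 = 0.40393 mol → 0.40393 mol Fe, 0.40393 mol O.
SiO2: 48.34/60.083 = 0.80455 mol → 0.80455 mol Si, 1.60910 mol O.
Total oxygen = 2.41480 mol. Normalization factor = 6/2.41480 = 2.48468.
Si per 6 O = 0.80455 × 2.48468 = 1.999.

1.999 Si apfu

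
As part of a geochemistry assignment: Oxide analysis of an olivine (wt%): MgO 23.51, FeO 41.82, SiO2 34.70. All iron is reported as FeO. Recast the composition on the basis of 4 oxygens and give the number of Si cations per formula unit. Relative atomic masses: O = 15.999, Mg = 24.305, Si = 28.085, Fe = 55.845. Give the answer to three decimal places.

MgO: 23.51/40.304 = 0.58332 mol → 0.58332 mol Mg, 0.58332 mol O.
FeO: 41.82/71.844 = 0.58209 mol → 0.58209 mol Fe, 0.58209 mol O.
SiO2: 34.70/60.083 = 0.57753 mol → 0.57753 mol Si, 1.15506 mol O.
Total oxygen = 2.32047 mol. Normalization factor = 4/2.32047 = 1.72379.
Si per 4 O = 0.57753 × 1.72379 = 0.996.

0.996 Si apfu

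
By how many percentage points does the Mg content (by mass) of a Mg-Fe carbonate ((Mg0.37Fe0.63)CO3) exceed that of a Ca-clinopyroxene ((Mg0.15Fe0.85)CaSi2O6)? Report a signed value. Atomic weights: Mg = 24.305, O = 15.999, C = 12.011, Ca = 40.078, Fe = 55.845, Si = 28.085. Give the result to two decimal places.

7.13 percentage points

M((Mg0.37Fe0.63)CO3) = 104.183 g/mol, so wt% Mg = 8.993/104.183 × 100 = 8.63%.
M((Mg0.15Fe0.85)CaSi2O6) = 243.356 g/mol, so wt% Mg = 3.646/243.356 × 100 = 1.50%.
8.63 − 1.50 = 7.13 pp.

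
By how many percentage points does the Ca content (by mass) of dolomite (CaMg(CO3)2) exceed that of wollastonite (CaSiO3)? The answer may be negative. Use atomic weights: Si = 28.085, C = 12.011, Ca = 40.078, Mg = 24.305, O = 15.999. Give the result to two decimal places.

First mineral: 40.078 g Ca in 184.399 g formula = 21.73 wt% Ca.
Second mineral: 40.078 g Ca in 116.160 g formula = 34.50 wt% Ca.
21.73% − 34.50% gives a difference of -12.77 percentage points.

-12.77 percentage points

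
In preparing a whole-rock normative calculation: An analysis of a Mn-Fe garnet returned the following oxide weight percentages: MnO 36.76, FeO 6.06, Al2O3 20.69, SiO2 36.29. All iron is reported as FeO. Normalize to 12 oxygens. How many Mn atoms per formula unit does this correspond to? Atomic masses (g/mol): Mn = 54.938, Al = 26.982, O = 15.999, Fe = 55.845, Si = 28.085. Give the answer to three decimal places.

2.570 Mn apfu

MnO: 36.76/70.937 = 0.51821 mol → 0.51821 mol Mn, 0.51821 mol O.
FeO: 6.06/71.844 = 0.08435 mol → 0.08435 mol Fe, 0.08435 mol O.
Al2O3: 20.69/101.961 = 0.20292 mol → 0.40584 mol Al, 0.60876 mol O.
SiO2: 36.29/60.083 = 0.60400 mol → 0.60400 mol Si, 1.20800 mol O.
Total oxygen = 2.41932 mol. Normalization factor = 12/2.41932 = 4.96007.
Mn per 12 O = 0.51821 × 4.96007 = 2.570.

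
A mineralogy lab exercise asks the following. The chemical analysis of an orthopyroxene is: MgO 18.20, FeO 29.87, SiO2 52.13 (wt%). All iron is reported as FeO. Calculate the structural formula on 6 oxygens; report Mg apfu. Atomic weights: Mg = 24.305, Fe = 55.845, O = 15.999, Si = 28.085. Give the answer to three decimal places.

MgO: 18.20/40.304 = 0.45157 mol → 0.45157 mol Mg, 0.45157 mol O.
FeO: 29.87/71.844 = 0.41576 mol → 0.41576 mol Fe, 0.41576 mol O.
SiO2: 52.13/60.083 = 0.86763 mol → 0.86763 mol Si, 1.73526 mol O.
Total oxygen = 2.60259 mol. Normalization factor = 6/2.60259 = 2.30540.
Mg per 6 O = 0.45157 × 2.30540 = 1.041.

1.041 Mg apfu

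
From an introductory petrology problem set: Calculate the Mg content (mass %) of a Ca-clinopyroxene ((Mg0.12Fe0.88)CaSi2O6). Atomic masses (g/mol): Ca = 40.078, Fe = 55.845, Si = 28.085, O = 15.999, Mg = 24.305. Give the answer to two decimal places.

Molar mass of (Mg0.12Fe0.88)CaSi2O6: 0.12*24.305 + 0.88*55.845 + 1*40.078 + 2*28.085 + 6*15.999 = 244.302 g/mol.
Mass of Mg per formula unit: 0.12 × 24.305 = 2.917 g.
Weight fraction Mg = 2.917 / 244.302 = 0.0119.

1.19 mass %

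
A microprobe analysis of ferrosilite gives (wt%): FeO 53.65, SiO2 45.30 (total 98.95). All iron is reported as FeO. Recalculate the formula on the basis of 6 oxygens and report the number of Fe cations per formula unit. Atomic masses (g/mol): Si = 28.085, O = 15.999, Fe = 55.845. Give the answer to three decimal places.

FeO: 53.65/71.844 = 0.74676 mol → 0.74676 mol Fe, 0.74676 mol O.
SiO2: 45.30/60.083 = 0.75396 mol → 0.75396 mol Si, 1.50792 mol O.
Total oxygen = 2.25468 mol. Normalization factor = 6/2.25468 = 2.66113.
Fe per 6 O = 0.74676 × 2.66113 = 1.987.

1.987 Fe apfu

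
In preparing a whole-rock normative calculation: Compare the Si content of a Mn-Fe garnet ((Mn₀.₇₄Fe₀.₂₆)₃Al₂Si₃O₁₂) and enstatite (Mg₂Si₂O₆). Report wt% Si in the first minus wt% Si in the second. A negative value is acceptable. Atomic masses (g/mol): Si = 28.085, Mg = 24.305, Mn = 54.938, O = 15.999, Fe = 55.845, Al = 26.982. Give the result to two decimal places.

-10.98 percentage points

Si in (Mn₀.₇₄Fe₀.₂₆)₃Al₂Si₃O₁₂: molar mass 495.728 g/mol; 3×28.085 = 84.255 g → 17.00 wt%.
Si in Mg₂Si₂O₆: molar mass 200.774 g/mol; 2×28.085 = 56.170 g → 27.98 wt%.
Difference = 17.00 − 27.98 = -10.98 percentage points.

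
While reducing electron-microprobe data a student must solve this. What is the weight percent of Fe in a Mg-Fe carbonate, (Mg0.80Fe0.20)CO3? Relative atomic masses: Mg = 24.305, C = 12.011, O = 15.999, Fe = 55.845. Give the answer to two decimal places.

M((Mg0.80Fe0.20)CO3) = 90.621 g/mol.
Fe contributes 0.20 × 55.845 = 11.169 g per mole.
11.169/90.621 = 0.1232 → 12.32%.

12.32 weight percent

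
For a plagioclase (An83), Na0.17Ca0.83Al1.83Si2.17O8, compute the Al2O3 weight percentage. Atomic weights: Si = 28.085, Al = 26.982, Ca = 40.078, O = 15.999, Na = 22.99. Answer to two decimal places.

M(Na0.17Ca0.83Al1.83Si2.17O8) = 275.487 g/mol; M(Al2O3) = 101.961 g/mol.
Moles Al2O3 per formula unit = 1.83 Al ÷ 2 = 0.9150.
Al2O3 fraction = (0.9150 × 101.961) / 275.487 = 93.294/275.487 = 0.3387.

33.87 wt%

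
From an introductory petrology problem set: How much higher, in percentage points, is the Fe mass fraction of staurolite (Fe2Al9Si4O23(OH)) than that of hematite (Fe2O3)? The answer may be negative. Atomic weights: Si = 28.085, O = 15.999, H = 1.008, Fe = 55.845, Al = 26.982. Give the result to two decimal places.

M(Fe2Al9Si4O23(OH)) = 851.852 g/mol, so wt% Fe = 111.690/851.852 × 100 = 13.11%.
M(Fe2O3) = 159.687 g/mol, so wt% Fe = 111.690/159.687 × 100 = 69.94%.
13.11 − 69.94 = -56.83 pp.

-56.83 percentage points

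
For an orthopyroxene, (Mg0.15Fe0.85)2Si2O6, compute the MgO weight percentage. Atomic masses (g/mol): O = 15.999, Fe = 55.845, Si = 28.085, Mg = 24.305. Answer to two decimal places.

Molar mass of (Mg0.15Fe0.85)2Si2O6 = 0.30*24.305 + 1.70*55.845 + 2*28.085 + 6*15.999 = 254.392 g/mol.
Each formula unit contains 0.30 Mg, equivalent to 0.30/1 = 0.3000 mol MgO.
M(MgO) = 1×24.305 + 1×15.999 = 40.304 g/mol.
Mass of MgO per formula unit = 0.3000 × 40.304 = 12.091 g.
MgO wt% = 12.091 / 254.392 × 100 = 4.75%.

4.75 wt%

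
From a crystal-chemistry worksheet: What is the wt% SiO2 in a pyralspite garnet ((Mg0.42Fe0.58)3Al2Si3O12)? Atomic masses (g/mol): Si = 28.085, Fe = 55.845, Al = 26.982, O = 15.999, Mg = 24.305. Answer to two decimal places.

39.36 wt%

Molar mass of (Mg0.42Fe0.58)3Al2Si3O12 = 1.26·24.305 + 1.74·55.845 + 2·26.982 + 3·28.085 + 12·15.999 = 458.002 g/mol.
Each formula unit contains 3 Si, equivalent to 3/1 = 3.0000 mol SiO2.
M(SiO2) = 1×28.085 + 2×15.999 = 60.083 g/mol.
Mass of SiO2 per formula unit = 3.0000 × 60.083 = 180.249 g.
SiO2 wt% = 180.249 / 458.002 × 100 = 39.36%.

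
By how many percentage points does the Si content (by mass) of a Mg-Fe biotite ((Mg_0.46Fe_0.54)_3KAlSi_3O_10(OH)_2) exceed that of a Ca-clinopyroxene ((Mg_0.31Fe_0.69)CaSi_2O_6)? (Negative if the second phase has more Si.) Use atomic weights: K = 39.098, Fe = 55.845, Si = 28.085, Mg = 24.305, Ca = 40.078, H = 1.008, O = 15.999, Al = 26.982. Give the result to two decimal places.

-5.58 percentage points

Si in (Mg_0.46Fe_0.54)_3KAlSi_3O_10(OH)_2: molar mass 468.349 g/mol; 3×28.085 = 84.255 g → 17.99 wt%.
Si in (Mg_0.31Fe_0.69)CaSi_2O_6: molar mass 238.310 g/mol; 2×28.085 = 56.170 g → 23.57 wt%.
Difference = 17.99 − 23.57 = -5.58 percentage points.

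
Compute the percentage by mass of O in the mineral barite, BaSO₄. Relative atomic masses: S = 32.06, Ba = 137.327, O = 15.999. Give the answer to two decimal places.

27.42 wt%

Molar mass of BaSO₄: 1*137.327 + 1*32.06 + 4*15.999 = 233.383 g/mol.
Mass of O per formula unit: 4 × 15.999 = 63.996 g.
Weight fraction O = 63.996 / 233.383 = 0.2742.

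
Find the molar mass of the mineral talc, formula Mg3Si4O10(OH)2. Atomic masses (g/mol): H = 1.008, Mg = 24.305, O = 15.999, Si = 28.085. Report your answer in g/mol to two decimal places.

379.26 g/mol

M = 3*24.305 + 4*28.085 + 12*15.999 + 2*1.008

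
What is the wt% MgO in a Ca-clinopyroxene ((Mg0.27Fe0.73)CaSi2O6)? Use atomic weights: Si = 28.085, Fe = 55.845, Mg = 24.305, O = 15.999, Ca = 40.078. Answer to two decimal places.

Formula mass = 239.571 g/mol.
0.27 Mg → 0.2700 mol MgO per formula unit; M(MgO) = 40.304, so MgO mass = 10.882 g.
10.882/239.571 × 100 = 4.54 wt%.

4.54 wt%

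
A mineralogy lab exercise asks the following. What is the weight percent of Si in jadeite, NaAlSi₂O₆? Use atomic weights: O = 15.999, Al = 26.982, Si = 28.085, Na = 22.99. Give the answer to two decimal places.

27.79 weight percent

Formula mass = 1*22.99 + 1*26.982 + 2*28.085 + 6*15.999 = 202.136 g/mol, of which 56.170 g is Si.
So Si makes up 56.170/202.136 = 0.2779 of the mass, i.e. 27.79%.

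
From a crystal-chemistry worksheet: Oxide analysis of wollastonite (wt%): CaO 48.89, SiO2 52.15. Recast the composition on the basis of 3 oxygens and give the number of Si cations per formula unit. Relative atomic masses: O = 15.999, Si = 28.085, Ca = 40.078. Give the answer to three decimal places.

0.999 Si apfu

CaO: 48.89/56.077 = 0.87184 mol → 0.87184 mol Ca, 0.87184 mol O.
SiO2: 52.15/60.083 = 0.86797 mol → 0.86797 mol Si, 1.73594 mol O.
Total oxygen = 2.60778 mol. Normalization factor = 3/2.60778 = 1.15040.
Si per 3 O = 0.86797 × 1.15040 = 0.999.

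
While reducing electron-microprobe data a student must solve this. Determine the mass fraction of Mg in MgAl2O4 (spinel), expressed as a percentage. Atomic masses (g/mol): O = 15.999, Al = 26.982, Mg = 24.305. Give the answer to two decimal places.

Molar mass of MgAl2O4: 1·24.305 + 2·26.982 + 4·15.999 = 142.265 g/mol.
Mass of Mg per formula unit: 1 × 24.305 = 24.305 g.
Weight fraction Mg = 24.305 / 142.265 = 0.1708.

17.08 weight percent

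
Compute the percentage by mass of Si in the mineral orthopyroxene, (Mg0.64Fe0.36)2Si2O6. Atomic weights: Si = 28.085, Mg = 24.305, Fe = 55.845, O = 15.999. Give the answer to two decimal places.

25.13 mass %

Molar mass of (Mg0.64Fe0.36)2Si2O6: 1.28×24.305 + 0.72×55.845 + 2×28.085 + 6×15.999 = 223.483 g/mol.
Mass of Si per formula unit: 2 × 28.085 = 56.170 g.
Weight fraction Si = 56.170 / 223.483 = 0.2513.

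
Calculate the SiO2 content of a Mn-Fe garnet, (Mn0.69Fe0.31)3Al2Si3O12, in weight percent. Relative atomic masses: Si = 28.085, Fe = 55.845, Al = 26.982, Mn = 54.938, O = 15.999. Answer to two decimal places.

36.35 wt%

Molar mass of (Mn0.69Fe0.31)3Al2Si3O12 = 2.07*54.938 + 0.93*55.845 + 2*26.982 + 3*28.085 + 12*15.999 = 495.865 g/mol.
Each formula unit contains 3 Si, equivalent to 3/1 = 3.0000 mol SiO2.
M(SiO2) = 1×28.085 + 2×15.999 = 60.083 g/mol.
Mass of SiO2 per formula unit = 3.0000 × 60.083 = 180.249 g.
SiO2 wt% = 180.249 / 495.865 × 100 = 36.35%.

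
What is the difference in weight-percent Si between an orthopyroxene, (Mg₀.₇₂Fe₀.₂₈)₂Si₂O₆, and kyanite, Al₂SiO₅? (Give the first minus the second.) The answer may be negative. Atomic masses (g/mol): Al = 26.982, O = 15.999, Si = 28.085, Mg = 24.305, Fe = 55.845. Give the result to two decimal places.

M((Mg₀.₇₂Fe₀.₂₈)₂Si₂O₆) = 218.436 g/mol, so wt% Si = 56.170/218.436 × 100 = 25.71%.
M(Al₂SiO₅) = 162.044 g/mol, so wt% Si = 28.085/162.044 × 100 = 17.33%.
25.71 − 17.33 = 8.38 pp.

8.38 percentage points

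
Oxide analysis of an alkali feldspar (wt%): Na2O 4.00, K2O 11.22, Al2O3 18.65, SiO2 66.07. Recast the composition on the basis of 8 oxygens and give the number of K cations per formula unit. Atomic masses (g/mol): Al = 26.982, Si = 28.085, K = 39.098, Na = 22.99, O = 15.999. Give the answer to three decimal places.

4.00 wt% Na2O ÷ 61.979 g/mol = 0.06454 mol, giving 0.12908 Na and 0.06454 O.
11.22 wt% K2O ÷ 94.195 g/mol = 0.11911 mol, giving 0.23822 K and 0.11911 O.
18.65 wt% Al2O3 ÷ 101.961 g/mol = 0.18291 mol, giving 0.36582 Al and 0.54873 O.
66.07 wt% SiO2 ÷ 60.083 g/mol = 1.09965 mol, giving 1.09965 Si and 2.19930 O.
Oxygen sums to 2.93168; scaling by 8/2.93168 = 2.72881 puts the formula on 8 O.
K: 0.23822 × 2.72881 = 0.650 atoms per formula unit.

0.650 K apfu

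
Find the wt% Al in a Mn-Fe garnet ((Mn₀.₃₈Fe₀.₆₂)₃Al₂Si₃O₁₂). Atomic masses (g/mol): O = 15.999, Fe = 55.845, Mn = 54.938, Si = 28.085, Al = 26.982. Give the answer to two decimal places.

M((Mn₀.₃₈Fe₀.₆₂)₃Al₂Si₃O₁₂) = 496.708 g/mol.
Al contributes 2 × 26.982 = 53.964 g per mole.
53.964/496.708 = 0.1086 → 10.86%.

10.86 mass %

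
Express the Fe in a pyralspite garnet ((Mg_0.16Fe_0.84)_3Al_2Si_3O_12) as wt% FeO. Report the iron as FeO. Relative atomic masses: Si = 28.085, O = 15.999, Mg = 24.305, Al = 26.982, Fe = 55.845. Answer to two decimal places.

M((Mg_0.16Fe_0.84)_3Al_2Si_3O_12) = 482.603 g/mol; M(FeO) = 71.844 g/mol.
Moles FeO per formula unit = 2.52 Fe ÷ 1 = 2.5200.
FeO fraction = (2.5200 × 71.844) / 482.603 = 181.047/482.603 = 0.3751.

37.51 wt%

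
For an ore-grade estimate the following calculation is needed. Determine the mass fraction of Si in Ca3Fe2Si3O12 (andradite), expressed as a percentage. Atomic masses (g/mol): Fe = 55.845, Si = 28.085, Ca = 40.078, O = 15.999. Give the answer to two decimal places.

16.58 wt%

Molar mass of Ca3Fe2Si3O12: 3×40.078 + 2×55.845 + 3×28.085 + 12×15.999 = 508.167 g/mol.
Mass of Si per formula unit: 3 × 28.085 = 84.255 g.
Weight fraction Si = 84.255 / 508.167 = 0.1658.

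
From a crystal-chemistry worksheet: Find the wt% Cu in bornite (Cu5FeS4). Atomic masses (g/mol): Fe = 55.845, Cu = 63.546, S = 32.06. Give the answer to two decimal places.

63.32 weight percent

M(Cu5FeS4) = 501.815 g/mol.
Cu contributes 5 × 63.546 = 317.730 g per mole.
317.730/501.815 = 0.6332 → 63.32%.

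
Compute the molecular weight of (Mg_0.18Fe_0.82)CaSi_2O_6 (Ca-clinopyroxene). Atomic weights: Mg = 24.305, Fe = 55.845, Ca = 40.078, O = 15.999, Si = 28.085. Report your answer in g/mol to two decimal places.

242.41 g/mol

The formula mass is the sum 0.18×24.305 + 0.82×55.845 + 1×40.078 + 2×28.085 + 6×15.999.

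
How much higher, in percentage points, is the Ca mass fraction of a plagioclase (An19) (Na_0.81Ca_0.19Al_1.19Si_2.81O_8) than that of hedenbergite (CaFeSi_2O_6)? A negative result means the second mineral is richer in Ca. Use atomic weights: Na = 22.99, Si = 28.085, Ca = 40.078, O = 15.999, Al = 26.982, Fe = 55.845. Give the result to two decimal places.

-13.28 percentage points

M(Na_0.81Ca_0.19Al_1.19Si_2.81O_8) = 265.256 g/mol, so wt% Ca = 7.615/265.256 × 100 = 2.87%.
M(CaFeSi_2O_6) = 248.087 g/mol, so wt% Ca = 40.078/248.087 × 100 = 16.15%.
2.87 − 16.15 = -13.28 pp.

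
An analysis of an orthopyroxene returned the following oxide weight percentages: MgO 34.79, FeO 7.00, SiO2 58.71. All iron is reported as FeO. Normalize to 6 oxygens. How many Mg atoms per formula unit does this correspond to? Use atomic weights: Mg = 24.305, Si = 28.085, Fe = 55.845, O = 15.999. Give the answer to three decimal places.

MgO (M=40.304): mol = 0.86319; Mg = 0.86319, O = 0.86319.
FeO (M=71.844): mol = 0.09743; Fe = 0.09743, O = 0.09743.
SiO2 (M=60.083): mol = 0.97715; Si = 0.97715, O = 1.95430.
ΣO = 2.91492; factor = 6/ΣO = 2.05838.
Mg apfu = 0.86319 × 2.05838 = 1.777.

1.777 Mg apfu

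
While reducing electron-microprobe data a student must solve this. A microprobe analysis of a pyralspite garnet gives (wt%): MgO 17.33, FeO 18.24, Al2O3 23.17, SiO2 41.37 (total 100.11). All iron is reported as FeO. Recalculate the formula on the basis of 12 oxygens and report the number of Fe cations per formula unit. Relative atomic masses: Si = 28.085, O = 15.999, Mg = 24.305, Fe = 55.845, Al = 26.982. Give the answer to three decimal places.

1.111 Fe apfu

17.33 wt% MgO ÷ 40.304 g/mol = 0.42998 mol, giving 0.42998 Mg and 0.42998 O.
18.24 wt% FeO ÷ 71.844 g/mol = 0.25388 mol, giving 0.25388 Fe and 0.25388 O.
23.17 wt% Al2O3 ÷ 101.961 g/mol = 0.22724 mol, giving 0.45448 Al and 0.68172 O.
41.37 wt% SiO2 ÷ 60.083 g/mol = 0.68855 mol, giving 0.68855 Si and 1.37710 O.
Oxygen sums to 2.74268; scaling by 12/2.74268 = 4.37528 puts the formula on 12 O.
Fe: 0.25388 × 4.37528 = 1.111 atoms per formula unit.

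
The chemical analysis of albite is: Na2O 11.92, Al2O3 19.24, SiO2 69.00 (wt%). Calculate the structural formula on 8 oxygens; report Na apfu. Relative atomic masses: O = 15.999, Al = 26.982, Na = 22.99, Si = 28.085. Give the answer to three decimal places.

1.007 Na apfu

Na2O (M=61.979): mol = 0.19232; Na = 0.38464, O = 0.19232.
Al2O3 (M=101.961): mol = 0.18870; Al = 0.37740, O = 0.56610.
SiO2 (M=60.083): mol = 1.14841; Si = 1.14841, O = 2.29682.
ΣO = 3.05524; factor = 8/ΣO = 2.61845.
Na apfu = 0.38464 × 2.61845 = 1.007.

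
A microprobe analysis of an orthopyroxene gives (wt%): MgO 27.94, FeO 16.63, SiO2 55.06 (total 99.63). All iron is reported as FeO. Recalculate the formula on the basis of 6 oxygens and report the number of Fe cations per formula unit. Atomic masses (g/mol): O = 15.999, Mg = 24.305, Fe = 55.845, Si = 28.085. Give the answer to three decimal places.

0.504 Fe apfu

27.94 wt% MgO ÷ 40.304 g/mol = 0.69323 mol, giving 0.69323 Mg and 0.69323 O.
16.63 wt% FeO ÷ 71.844 g/mol = 0.23147 mol, giving 0.23147 Fe and 0.23147 O.
55.06 wt% SiO2 ÷ 60.083 g/mol = 0.91640 mol, giving 0.91640 Si and 1.83280 O.
Oxygen sums to 2.75750; scaling by 6/2.75750 = 2.17588 puts the formula on 6 O.
Fe: 0.23147 × 2.17588 = 0.504 atoms per formula unit.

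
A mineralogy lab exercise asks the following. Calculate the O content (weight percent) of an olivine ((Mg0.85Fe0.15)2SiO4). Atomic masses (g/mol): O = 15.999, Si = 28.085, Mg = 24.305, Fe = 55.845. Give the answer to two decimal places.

Molar mass of (Mg0.85Fe0.15)2SiO4: 1.70×24.305 + 0.30×55.845 + 1×28.085 + 4×15.999 = 150.153 g/mol.
Mass of O per formula unit: 4 × 15.999 = 63.996 g.
Weight fraction O = 63.996 / 150.153 = 0.4262.

42.62 weight percent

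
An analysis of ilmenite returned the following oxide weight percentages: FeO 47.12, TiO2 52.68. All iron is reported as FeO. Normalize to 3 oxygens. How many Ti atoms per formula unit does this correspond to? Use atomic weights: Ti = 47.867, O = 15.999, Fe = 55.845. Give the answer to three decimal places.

FeO (M=71.844): mol = 0.65587; Fe = 0.65587, O = 0.65587.
TiO2 (M=79.865): mol = 0.65961; Ti = 0.65961, O = 1.31922.
ΣO = 1.97509; factor = 3/ΣO = 1.51892.
Ti apfu = 0.65961 × 1.51892 = 1.002.

1.002 Ti apfu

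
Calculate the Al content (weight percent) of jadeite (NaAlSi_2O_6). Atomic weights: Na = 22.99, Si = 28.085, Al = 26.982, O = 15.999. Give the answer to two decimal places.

13.35 weight percent

Molar mass of NaAlSi_2O_6: 1·22.99 + 1·26.982 + 2·28.085 + 6·15.999 = 202.136 g/mol.
Mass of Al per formula unit: 1 × 26.982 = 26.982 g.
Weight fraction Al = 26.982 / 202.136 = 0.1335.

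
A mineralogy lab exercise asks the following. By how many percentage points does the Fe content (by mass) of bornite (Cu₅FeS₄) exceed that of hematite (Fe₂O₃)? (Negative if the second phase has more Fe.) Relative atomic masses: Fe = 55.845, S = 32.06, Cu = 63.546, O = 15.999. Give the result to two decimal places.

-58.81 percentage points

First mineral: 55.845 g Fe in 501.815 g formula = 11.13 wt% Fe.
Second mineral: 111.690 g Fe in 159.687 g formula = 69.94 wt% Fe.
11.13% − 69.94% gives a difference of -58.81 percentage points.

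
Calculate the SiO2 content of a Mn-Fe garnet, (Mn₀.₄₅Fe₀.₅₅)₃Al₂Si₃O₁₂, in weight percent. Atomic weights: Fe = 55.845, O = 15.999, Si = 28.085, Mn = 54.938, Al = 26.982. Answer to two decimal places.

Molar mass of (Mn₀.₄₅Fe₀.₅₅)₃Al₂Si₃O₁₂ = 1.35*54.938 + 1.65*55.845 + 2*26.982 + 3*28.085 + 12*15.999 = 496.518 g/mol.
Each formula unit contains 3 Si, equivalent to 3/1 = 3.0000 mol SiO2.
M(SiO2) = 1×28.085 + 2×15.999 = 60.083 g/mol.
Mass of SiO2 per formula unit = 3.0000 × 60.083 = 180.249 g.
SiO2 wt% = 180.249 / 496.518 × 100 = 36.30%.

36.30 wt%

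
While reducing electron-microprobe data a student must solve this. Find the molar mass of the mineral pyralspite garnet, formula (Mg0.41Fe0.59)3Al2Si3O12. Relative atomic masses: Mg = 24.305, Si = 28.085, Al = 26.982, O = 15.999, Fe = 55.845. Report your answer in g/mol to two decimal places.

M = 1.23*24.305 + 1.77*55.845 + 2*26.982 + 3*28.085 + 12*15.999

458.95 g/mol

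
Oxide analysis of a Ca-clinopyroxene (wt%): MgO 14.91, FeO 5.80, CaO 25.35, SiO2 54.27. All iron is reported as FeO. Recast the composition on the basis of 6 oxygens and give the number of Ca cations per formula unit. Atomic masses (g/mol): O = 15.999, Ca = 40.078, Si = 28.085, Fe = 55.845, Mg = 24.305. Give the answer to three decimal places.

1.001 Ca apfu

MgO (M=40.304): mol = 0.36994; Mg = 0.36994, O = 0.36994.
FeO (M=71.844): mol = 0.08073; Fe = 0.08073, O = 0.08073.
CaO (M=56.077): mol = 0.45206; Ca = 0.45206, O = 0.45206.
SiO2 (M=60.083): mol = 0.90325; Si = 0.90325, O = 1.80650.
ΣO = 2.70923; factor = 6/ΣO = 2.21465.
Ca apfu = 0.45206 × 2.21465 = 1.001.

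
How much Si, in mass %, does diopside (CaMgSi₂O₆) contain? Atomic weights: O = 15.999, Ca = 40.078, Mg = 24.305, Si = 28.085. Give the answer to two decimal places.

Molar mass of CaMgSi₂O₆: 1·40.078 + 1·24.305 + 2·28.085 + 6·15.999 = 216.547 g/mol.
Mass of Si per formula unit: 2 × 28.085 = 56.170 g.
Weight fraction Si = 56.170 / 216.547 = 0.2594.

25.94 mass %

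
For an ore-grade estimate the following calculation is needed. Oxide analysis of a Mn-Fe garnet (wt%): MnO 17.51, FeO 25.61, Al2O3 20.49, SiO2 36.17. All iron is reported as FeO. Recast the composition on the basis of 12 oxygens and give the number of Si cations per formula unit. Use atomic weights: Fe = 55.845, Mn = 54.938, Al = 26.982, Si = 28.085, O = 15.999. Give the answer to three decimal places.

2.997 Si apfu

17.51 wt% MnO ÷ 70.937 g/mol = 0.24684 mol, giving 0.24684 Mn and 0.24684 O.
25.61 wt% FeO ÷ 71.844 g/mol = 0.35647 mol, giving 0.35647 Fe and 0.35647 O.
20.49 wt% Al2O3 ÷ 101.961 g/mol = 0.20096 mol, giving 0.40192 Al and 0.60288 O.
36.17 wt% SiO2 ÷ 60.083 g/mol = 0.60200 mol, giving 0.60200 Si and 1.20400 O.
Oxygen sums to 2.41019; scaling by 12/2.41019 = 4.97886 puts the formula on 12 O.
Si: 0.60200 × 4.97886 = 2.997 atoms per formula unit.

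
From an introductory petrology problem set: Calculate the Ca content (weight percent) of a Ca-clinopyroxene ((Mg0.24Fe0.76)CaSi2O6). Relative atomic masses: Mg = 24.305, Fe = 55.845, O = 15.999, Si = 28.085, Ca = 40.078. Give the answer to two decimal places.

M((Mg0.24Fe0.76)CaSi2O6) = 240.517 g/mol.
Ca contributes 1 × 40.078 = 40.078 g per mole.
40.078/240.517 = 0.1666 → 16.66%.

16.66 weight percent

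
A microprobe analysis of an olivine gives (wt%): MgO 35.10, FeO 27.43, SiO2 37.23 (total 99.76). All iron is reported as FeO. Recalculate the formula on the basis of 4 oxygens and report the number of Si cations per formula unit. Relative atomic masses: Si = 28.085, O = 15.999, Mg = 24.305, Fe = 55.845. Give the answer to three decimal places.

35.10 wt% MgO ÷ 40.304 g/mol = 0.87088 mol, giving 0.87088 Mg and 0.87088 O.
27.43 wt% FeO ÷ 71.844 g/mol = 0.38180 mol, giving 0.38180 Fe and 0.38180 O.
37.23 wt% SiO2 ÷ 60.083 g/mol = 0.61964 mol, giving 0.61964 Si and 1.23928 O.
Oxygen sums to 2.49196; scaling by 4/2.49196 = 1.60516 puts the formula on 4 O.
Si: 0.61964 × 1.60516 = 0.995 atoms per formula unit.

0.995 Si apfu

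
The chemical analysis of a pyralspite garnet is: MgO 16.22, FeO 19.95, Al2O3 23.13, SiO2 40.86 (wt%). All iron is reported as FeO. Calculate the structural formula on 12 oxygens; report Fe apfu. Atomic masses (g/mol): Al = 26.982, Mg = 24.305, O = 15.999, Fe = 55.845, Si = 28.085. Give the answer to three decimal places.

1.225 Fe apfu

MgO: 16.22/40.304 = 0.40244 mol → 0.40244 mol Mg, 0.40244 mol O.
FeO: 19.95/71.844 = 0.27768 mol → 0.27768 mol Fe, 0.27768 mol O.
Al2O3: 23.13/101.961 = 0.22685 mol → 0.45370 mol Al, 0.68055 mol O.
SiO2: 40.86/60.083 = 0.68006 mol → 0.68006 mol Si, 1.36012 mol O.
Total oxygen = 2.72079 mol. Normalization factor = 12/2.72079 = 4.41048.
Fe per 12 O = 0.27768 × 4.41048 = 1.225.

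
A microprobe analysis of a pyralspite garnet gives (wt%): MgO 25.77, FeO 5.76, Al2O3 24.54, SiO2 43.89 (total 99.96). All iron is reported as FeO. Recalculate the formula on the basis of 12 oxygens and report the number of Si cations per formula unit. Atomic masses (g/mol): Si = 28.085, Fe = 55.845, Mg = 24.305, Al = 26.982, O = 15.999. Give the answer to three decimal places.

3.020 Si apfu

MgO (M=40.304): mol = 0.63939; Mg = 0.63939, O = 0.63939.
FeO (M=71.844): mol = 0.08017; Fe = 0.08017, O = 0.08017.
Al2O3 (M=101.961): mol = 0.24068; Al = 0.48136, O = 0.72204.
SiO2 (M=60.083): mol = 0.73049; Si = 0.73049, O = 1.46098.
ΣO = 2.90258; factor = 12/ΣO = 4.13425.
Si apfu = 0.73049 × 4.13425 = 3.020.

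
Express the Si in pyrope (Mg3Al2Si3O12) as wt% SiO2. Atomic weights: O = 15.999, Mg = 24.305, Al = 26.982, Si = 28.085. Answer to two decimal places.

44.71 wt%

M(Mg3Al2Si3O12) = 403.122 g/mol; M(SiO2) = 60.083 g/mol.
Moles SiO2 per formula unit = 3 Si ÷ 1 = 3.0000.
SiO2 fraction = (3.0000 × 60.083) / 403.122 = 180.249/403.122 = 0.4471.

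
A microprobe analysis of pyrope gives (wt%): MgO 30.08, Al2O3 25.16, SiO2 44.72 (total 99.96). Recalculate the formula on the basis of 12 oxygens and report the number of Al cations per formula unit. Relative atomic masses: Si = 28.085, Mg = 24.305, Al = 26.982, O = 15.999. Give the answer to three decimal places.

1.991 Al apfu

MgO (M=40.304): mol = 0.74633; Mg = 0.74633, O = 0.74633.
Al2O3 (M=101.961): mol = 0.24676; Al = 0.49352, O = 0.74028.
SiO2 (M=60.083): mol = 0.74430; Si = 0.74430, O = 1.48860.
ΣO = 2.97521; factor = 12/ΣO = 4.03333.
Al apfu = 0.49352 × 4.03333 = 1.991.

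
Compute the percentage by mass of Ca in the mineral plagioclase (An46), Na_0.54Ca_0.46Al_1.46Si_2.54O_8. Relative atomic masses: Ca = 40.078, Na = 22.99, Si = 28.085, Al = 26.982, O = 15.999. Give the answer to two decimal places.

6.84 mass %

M(Na_0.54Ca_0.46Al_1.46Si_2.54O_8) = 269.572 g/mol.
Ca contributes 0.46 × 40.078 = 18.436 g per mole.
18.436/269.572 = 0.0684 → 6.84%.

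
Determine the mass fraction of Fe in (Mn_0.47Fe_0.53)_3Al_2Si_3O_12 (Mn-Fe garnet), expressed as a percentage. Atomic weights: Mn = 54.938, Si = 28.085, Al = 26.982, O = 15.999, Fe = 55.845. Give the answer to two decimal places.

M((Mn_0.47Fe_0.53)_3Al_2Si_3O_12) = 496.463 g/mol.
Fe contributes 1.59 × 55.845 = 88.794 g per mole.
88.794/496.463 = 0.1789 → 17.89%.

17.89 weight percent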